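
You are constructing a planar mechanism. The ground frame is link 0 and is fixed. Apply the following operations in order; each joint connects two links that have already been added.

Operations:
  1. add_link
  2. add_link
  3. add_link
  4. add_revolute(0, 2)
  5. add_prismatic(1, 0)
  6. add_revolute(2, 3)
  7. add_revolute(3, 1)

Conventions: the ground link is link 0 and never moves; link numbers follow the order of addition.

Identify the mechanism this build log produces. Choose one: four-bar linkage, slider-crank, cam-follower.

links: 4 (incl. ground); joints: 3 revolute, 1 prismatic, 0 higher (cam) pair, forming one closed loop
4 links, 3 revolutes + 1 prismatic in one loop → slider-crank

slider-crank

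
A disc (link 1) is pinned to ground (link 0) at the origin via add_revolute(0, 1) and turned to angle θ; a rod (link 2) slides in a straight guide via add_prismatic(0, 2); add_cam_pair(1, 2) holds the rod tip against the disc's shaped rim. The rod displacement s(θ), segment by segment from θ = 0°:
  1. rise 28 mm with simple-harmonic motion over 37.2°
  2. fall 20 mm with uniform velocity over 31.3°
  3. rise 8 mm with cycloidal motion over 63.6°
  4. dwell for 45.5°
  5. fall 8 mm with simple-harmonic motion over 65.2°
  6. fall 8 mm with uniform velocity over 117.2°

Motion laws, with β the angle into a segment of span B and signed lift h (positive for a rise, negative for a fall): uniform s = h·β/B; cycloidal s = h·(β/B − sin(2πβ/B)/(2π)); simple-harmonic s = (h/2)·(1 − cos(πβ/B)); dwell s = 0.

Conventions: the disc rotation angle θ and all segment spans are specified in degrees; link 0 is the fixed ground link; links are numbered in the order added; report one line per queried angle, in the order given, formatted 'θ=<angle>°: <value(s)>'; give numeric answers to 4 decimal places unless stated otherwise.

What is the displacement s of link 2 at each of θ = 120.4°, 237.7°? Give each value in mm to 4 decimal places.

segment 1 (0° to 37.2°, simple-harmonic, h = 28) is passed completely: s = 0.0000 + (28) = 28.0000
segment 2 (37.2° to 68.5°, uniform, h = -20) is passed completely: s = 28.0000 + (-20) = 8.0000
θ = 120.4° falls in segment 3 (68.5° to 132.1°, cycloidal, h = 8): β = 120.4 − 68.5 = 51.9°, B = 63.6°; Δs = 8·(0.8160 − sin(2π·0.8160)/(2π)) = 7.6935; s = 8.0000 + 7.6935 = 15.6935
segment 3 (68.5° to 132.1°, cycloidal, h = 8) is passed completely: s = 8.0000 + (8) = 16.0000
segment 4 (132.1° to 177.6°, dwell): s unchanged at 16.0000
θ = 237.7° falls in segment 5 (177.6° to 242.8°, simple-harmonic, h = -8): β = 237.7 − 177.6 = 60.1°, B = 65.2°; Δs = -8/2·(1 − cos(π·0.9218)) = -7.8798; s = 16.0000 − 7.8798 = 8.1202

θ=120.4°: 15.6935
θ=237.7°: 8.1202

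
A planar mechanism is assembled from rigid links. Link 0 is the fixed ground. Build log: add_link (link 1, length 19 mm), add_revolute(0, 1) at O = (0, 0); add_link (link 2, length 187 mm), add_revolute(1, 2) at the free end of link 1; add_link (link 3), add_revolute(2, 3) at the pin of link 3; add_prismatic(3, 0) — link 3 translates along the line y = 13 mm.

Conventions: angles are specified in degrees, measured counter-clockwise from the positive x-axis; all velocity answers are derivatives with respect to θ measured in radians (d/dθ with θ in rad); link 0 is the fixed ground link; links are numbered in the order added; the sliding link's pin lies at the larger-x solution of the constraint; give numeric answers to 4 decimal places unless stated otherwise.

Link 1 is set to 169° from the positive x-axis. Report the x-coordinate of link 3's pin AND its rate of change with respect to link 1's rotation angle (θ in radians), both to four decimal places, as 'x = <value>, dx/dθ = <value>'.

geometry: r = 19 mm, L = 187 mm, e = 13 mm
crank pin P = (r cos θ, r sin θ) = (-18.650916, 3.625371)
h = r sin θ − e = 3.625371 − 13 = -9.374629
x = r cos θ + √(L² − h²) = -18.650916 + 186.764869 = 168.113953
dx/dθ = −r sin θ − h·r cos θ/√(L² − h²) (θ in radians; h = -9.374629) = -4.561550

x = 168.1140, dx/dθ = -4.5616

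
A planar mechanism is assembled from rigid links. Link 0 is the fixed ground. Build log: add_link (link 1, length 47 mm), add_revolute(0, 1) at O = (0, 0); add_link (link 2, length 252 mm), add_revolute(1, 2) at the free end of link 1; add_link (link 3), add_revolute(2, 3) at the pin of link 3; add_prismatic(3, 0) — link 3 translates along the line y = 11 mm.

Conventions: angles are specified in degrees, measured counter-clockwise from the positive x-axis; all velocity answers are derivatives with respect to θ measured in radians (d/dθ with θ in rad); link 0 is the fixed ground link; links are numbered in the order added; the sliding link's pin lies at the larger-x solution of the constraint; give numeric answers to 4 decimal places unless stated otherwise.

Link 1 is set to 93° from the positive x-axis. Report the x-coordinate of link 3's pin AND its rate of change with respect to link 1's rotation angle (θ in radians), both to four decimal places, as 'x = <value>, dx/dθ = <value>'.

geometry: r = 47 mm, L = 252 mm, e = 11 mm
crank pin P = (r cos θ, r sin θ) = (-2.459790, 46.935588)
h = r sin θ − e = 46.935588 − 11 = 35.935588
x = r cos θ + √(L² − h²) = -2.459790 + 249.424605 = 246.964815
dx/dθ = −r sin θ − h·r cos θ/√(L² − h²) (θ in radians; h = 35.935588) = -46.581196

x = 246.9648, dx/dθ = -46.5812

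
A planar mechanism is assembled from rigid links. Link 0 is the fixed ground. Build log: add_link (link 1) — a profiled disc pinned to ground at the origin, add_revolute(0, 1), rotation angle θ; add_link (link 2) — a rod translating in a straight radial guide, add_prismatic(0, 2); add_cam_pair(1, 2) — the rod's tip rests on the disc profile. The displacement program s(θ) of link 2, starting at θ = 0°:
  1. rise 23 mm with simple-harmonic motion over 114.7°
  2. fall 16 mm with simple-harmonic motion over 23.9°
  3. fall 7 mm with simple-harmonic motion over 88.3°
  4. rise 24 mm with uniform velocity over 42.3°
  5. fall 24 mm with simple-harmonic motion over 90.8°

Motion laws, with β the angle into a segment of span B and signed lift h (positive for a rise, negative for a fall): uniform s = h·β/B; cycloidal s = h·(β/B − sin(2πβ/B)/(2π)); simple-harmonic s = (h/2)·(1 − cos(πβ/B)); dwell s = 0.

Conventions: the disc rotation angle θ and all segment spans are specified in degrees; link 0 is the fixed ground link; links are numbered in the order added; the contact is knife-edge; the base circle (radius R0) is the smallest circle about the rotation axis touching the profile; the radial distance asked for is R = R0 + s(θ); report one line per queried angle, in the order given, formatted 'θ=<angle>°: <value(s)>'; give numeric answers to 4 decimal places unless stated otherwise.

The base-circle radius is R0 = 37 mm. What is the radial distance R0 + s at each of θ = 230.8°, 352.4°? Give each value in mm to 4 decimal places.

seg 1 [0°–114.7°] simple-harmonic, h=23: full span → s += 23 → s = 23.0000
seg 2 [114.7°–138.6°] simple-harmonic, h=-16: full span → s += -16 → s = 7.0000
seg 3 [138.6°–226.9°] simple-harmonic, h=-7: full span → s += -7 → s = 0.0000
seg 4 [226.9°–269.2°] uniform, h=24: θ=230.8° here. β=3.9, B=42.3. 24·3.9/42.3 = 2.2128 → s = 2.2128
seg 4 [226.9°–269.2°] uniform, h=24: full span → s += 24 → s = 24.0000
seg 5 [269.2°–360°] simple-harmonic, h=-24: θ=352.4° here. β=83.2, B=90.8. -24/2·(1 − cos(π·0.9163)) = -23.5875 → s = 0.4125
θ=230.8°: R = R0 + s = 37 + 2.2128 = 39.2128
θ=352.4°: R = R0 + s = 37 + 0.4125 = 37.4125

θ=230.8°: 39.2128
θ=352.4°: 37.4125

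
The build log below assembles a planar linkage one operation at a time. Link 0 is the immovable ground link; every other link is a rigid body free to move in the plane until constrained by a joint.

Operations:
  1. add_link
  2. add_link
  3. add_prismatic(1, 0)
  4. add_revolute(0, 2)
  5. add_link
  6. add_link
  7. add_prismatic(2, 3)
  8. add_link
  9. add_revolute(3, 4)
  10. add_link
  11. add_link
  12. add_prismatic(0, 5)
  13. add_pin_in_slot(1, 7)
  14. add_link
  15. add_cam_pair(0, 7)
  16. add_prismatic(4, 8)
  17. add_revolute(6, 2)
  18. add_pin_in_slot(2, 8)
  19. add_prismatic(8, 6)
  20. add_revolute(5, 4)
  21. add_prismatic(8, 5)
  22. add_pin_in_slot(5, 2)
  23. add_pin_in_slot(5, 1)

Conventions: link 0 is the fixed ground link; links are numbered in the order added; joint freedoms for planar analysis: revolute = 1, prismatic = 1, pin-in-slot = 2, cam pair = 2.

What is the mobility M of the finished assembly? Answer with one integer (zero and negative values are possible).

ground; <1,0,0>
#1 <2,0,0>
#2 <3,0,0>
P:1↔0 J1 <3,1,0>
R:0↔2 J1 <3,2,0>
#3 <4,2,0>
#4 <5,2,0>
P:2↔3 J1 <5,3,0>
#5 <6,3,0>
R:3↔4 J1 <6,4,0>
#6 <7,4,0>
#7 <8,4,0>
P:0↔5 J1 <8,5,0>
PS:1↔7 J2 <8,5,1>
#8 <9,5,1>
C:0↔7 J2 <9,5,2>
P:4↔8 J1 <9,6,2>
R:6↔2 J1 <9,7,2>
PS:2↔8 J2 <9,7,3>
P:8↔6 J1 <9,8,3>
R:5↔4 J1 <9,9,3>
P:8↔5 J1 <9,10,3>
PS:5↔2 J2 <9,10,4>
PS:5↔1 J2 <9,10,5>
3×8 − 2×10 − 1×5 = -1

M = -1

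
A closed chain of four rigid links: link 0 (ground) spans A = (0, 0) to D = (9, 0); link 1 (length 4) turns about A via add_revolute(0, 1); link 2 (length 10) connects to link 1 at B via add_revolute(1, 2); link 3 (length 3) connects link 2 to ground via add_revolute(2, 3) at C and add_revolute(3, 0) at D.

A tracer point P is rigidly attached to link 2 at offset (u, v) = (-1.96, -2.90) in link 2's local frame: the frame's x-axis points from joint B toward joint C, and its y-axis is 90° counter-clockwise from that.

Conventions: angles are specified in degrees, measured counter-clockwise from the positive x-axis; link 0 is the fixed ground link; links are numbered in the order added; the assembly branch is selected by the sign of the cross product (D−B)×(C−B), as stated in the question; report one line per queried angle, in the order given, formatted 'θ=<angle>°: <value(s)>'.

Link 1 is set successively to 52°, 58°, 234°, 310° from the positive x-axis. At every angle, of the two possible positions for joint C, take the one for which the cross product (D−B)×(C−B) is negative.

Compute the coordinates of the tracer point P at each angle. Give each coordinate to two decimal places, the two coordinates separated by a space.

A=(0,0), D=(9.00,0)
θ=52°: B = A + 4.00·(cos52°, sin52°) = (2.4626, 3.1520)
θ=52°: |BD| = 7.2576
θ=52°: circle(B,10.00) ∩ circle(D,3.00): a=9.8981, h=1.4239
θ=52°:   candidates: C₊=(11.9969,0.1358) cross=10.334; C₋=(10.7601,-2.4294) cross=-10.334
θ=52°:   branch - wants cross < 0 → take C=(10.7601,-2.4294) (cross=-10.334)
θ=52°: ex = (C−B)/|BC| = (0.8297,-0.5581); ey = (0.5581,0.8297)
θ=52°: P = B + -1.96·ex + -2.90·ey = (-0.7823,1.8398)
θ=58°: B = A + 4.00·(cos58°, sin58°) = (2.1197, 3.3922)
θ=58°: |BD| = 7.6711
θ=58°: circle(B,10.00) ∩ circle(D,3.00): a=9.7669, h=2.1465
θ=58°:   candidates: C₊=(11.8290,0.9985) cross=16.466; C₋=(9.9305,-2.8520) cross=-16.466
θ=58°:   branch - wants cross < 0 → take C=(9.9305,-2.8520) (cross=-16.466)
θ=58°: ex = (C−B)/|BC| = (0.7811,-0.6244); ey = (0.6244,0.7811)
θ=58°: P = B + -1.96·ex + -2.90·ey = (-1.2221,2.3509)
θ=234°: B = A + 4.00·(cos234°, sin234°) = (-2.3511, -3.2361)
θ=234°: |BD| = 11.8034
θ=234°: circle(B,10.00) ∩ circle(D,3.00): a=9.7565, h=2.1932
θ=234°:   candidates: C₊=(6.4302,1.5480) cross=25.888; C₋=(7.6328,-2.6704) cross=-25.888
θ=234°:   branch - wants cross < 0 → take C=(7.6328,-2.6704) (cross=-25.888)
θ=234°: ex = (C−B)/|BC| = (0.9984,0.0566); ey = (-0.0566,0.9984)
θ=234°: P = B + -1.96·ex + -2.90·ey = (-4.1440,-6.2423)
θ=310°: B = A + 4.00·(cos310°, sin310°) = (2.5712, -3.0642)
θ=310°: |BD| = 7.1217
θ=310°: circle(B,10.00) ∩ circle(D,3.00): a=9.9498, h=1.0012
θ=310°:   candidates: C₊=(11.1221,2.1205) cross=7.130; C₋=(11.9836,0.3130) cross=-7.130
θ=310°:   branch - wants cross < 0 → take C=(11.9836,0.3130) (cross=-7.130)
θ=310°: ex = (C−B)/|BC| = (0.9412,0.3377); ey = (-0.3377,0.9412)
θ=310°: P = B + -1.96·ex + -2.90·ey = (1.7057,-6.4557)

θ=52°: -0.78 1.84
θ=58°: -1.22 2.35
θ=234°: -4.14 -6.24
θ=310°: 1.71 -6.46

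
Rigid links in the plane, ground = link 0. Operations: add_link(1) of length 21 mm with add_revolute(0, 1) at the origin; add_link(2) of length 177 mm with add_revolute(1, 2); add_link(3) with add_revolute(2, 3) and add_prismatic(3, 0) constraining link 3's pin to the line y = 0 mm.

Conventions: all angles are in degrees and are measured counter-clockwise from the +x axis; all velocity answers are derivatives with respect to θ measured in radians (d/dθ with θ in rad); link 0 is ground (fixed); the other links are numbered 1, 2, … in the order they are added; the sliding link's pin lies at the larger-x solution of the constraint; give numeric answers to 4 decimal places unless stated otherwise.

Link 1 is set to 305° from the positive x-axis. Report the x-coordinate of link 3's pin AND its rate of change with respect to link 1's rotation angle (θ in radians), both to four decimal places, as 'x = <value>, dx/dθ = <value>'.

geometry: r = 21 mm, L = 177 mm, e = 0 mm
crank pin P = (r cos θ, r sin θ) = (12.045105, -17.202193)
h = r sin θ − e = -17.202193 − 0 = -17.202193
x = r cos θ + √(L² − h²) = 12.045105 + 176.162097 = 188.207203
dx/dθ = −r sin θ − h·r cos θ/√(L² − h²) (θ in radians; h = -17.202193) = 18.378395

x = 188.2072, dx/dθ = 18.3784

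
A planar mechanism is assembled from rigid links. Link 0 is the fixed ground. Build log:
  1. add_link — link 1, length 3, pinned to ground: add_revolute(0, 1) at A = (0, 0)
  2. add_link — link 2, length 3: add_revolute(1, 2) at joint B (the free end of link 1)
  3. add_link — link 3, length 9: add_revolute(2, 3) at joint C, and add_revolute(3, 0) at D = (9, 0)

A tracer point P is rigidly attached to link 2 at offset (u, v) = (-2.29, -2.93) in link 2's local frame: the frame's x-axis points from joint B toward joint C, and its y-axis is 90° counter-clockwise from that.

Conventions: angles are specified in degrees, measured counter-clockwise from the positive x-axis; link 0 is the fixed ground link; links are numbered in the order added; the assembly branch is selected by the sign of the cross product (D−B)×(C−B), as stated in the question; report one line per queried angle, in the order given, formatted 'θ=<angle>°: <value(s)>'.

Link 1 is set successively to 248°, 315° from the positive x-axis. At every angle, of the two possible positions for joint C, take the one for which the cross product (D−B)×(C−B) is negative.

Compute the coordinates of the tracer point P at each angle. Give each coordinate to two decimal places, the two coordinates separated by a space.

A=(0,0), D=(9.00,0)
θ=248°: B = A + 3.00·(cos248°, sin248°) = (-1.1238, -2.7816)
θ=248°: |BD| = 10.4990
θ=248°: circle(B,3.00) ∩ circle(D,9.00): a=1.8206, h=2.3844
θ=248°:   candidates: C₊=(-0.0000,0.0000) cross=25.034; C₋=(1.2634,-4.5984) cross=-25.034
θ=248°:   branch - wants cross < 0 → take C=(1.2634,-4.5984) (cross=-25.034)
θ=248°: ex = (C−B)/|BC| = (0.7958,-0.6056); ey = (0.6056,0.7958)
θ=248°: P = B + -2.29·ex + -2.93·ey = (-4.7206,-3.7262)
θ=315°: B = A + 3.00·(cos315°, sin315°) = (2.1213, -2.1213)
θ=315°: |BD| = 7.1983
θ=315°: circle(B,3.00) ∩ circle(D,9.00): a=-1.4020, h=2.6523
θ=315°:   candidates: C₊=(0.0000,0.0000) cross=19.092; C₋=(1.5632,-5.0689) cross=-19.092
θ=315°:   branch - wants cross < 0 → take C=(1.5632,-5.0689) (cross=-19.092)
θ=315°: ex = (C−B)/|BC| = (-0.1860,-0.9825); ey = (0.9825,-0.1860)
θ=315°: P = B + -2.29·ex + -2.93·ey = (-0.3315,0.6738)

θ=248°: -4.72 -3.73
θ=315°: -0.33 0.67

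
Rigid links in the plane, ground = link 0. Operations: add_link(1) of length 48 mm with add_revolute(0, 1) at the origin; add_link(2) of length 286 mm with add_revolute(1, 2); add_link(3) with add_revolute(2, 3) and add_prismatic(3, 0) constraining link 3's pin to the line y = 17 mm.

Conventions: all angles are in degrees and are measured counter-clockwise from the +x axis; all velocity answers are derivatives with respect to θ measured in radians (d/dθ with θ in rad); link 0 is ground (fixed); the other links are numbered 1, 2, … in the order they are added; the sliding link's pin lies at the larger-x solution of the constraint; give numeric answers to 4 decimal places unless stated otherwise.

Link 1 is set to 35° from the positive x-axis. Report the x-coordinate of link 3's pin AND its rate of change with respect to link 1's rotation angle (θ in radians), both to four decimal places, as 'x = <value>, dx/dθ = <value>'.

geometry: r = 48 mm, L = 286 mm, e = 17 mm
crank pin P = (r cos θ, r sin θ) = (39.319298, 27.531669)
h = r sin θ − e = 27.531669 − 17 = 10.531669
x = r cos θ + √(L² − h²) = 39.319298 + 285.806025 = 325.125323
dx/dθ = −r sin θ − h·r cos θ/√(L² − h²) (θ in radians; h = 10.531669) = -28.980546

x = 325.1253, dx/dθ = -28.9805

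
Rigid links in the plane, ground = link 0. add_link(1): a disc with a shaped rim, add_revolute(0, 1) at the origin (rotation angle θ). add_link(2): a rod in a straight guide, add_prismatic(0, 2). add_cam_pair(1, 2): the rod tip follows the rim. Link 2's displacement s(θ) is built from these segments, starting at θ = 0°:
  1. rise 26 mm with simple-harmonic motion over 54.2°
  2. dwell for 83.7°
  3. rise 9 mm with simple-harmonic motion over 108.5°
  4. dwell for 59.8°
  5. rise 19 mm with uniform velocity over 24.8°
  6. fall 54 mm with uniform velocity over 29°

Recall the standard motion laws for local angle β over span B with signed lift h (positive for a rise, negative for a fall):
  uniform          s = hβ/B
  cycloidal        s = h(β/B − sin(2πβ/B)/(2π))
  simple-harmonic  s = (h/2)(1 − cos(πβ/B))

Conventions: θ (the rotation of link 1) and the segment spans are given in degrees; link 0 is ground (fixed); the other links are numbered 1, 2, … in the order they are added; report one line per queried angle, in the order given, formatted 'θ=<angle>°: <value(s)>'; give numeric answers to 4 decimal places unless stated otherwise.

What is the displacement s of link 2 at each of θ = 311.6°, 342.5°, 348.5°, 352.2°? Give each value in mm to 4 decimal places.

segment 1 (0° to 54.2°, simple-harmonic, h = 26) is passed completely: s = 0.0000 + (26) = 26.0000
segment 2 (54.2° to 137.9°, dwell): s unchanged at 26.0000
segment 3 (137.9° to 246.4°, simple-harmonic, h = 9) is passed completely: s = 26.0000 + (9) = 35.0000
segment 4 (246.4° to 306.2°, dwell): s unchanged at 35.0000
θ = 311.6° falls in segment 5 (306.2° to 331°, uniform, h = 19): β = 311.6 − 306.2 = 5.4°, B = 24.8°; Δs = 19·5.4/24.8 = 4.1371; s = 35.0000 + 4.1371 = 39.1371
segment 5 (306.2° to 331°, uniform, h = 19) is passed completely: s = 35.0000 + (19) = 54.0000
θ = 342.5° falls in segment 6 (331° to 360°, uniform, h = -54): β = 342.5 − 331 = 11.5°, B = 29°; Δs = -54·11.5/29 = -21.4138; s = 54.0000 − 21.4138 = 32.5862
θ = 348.5° falls in segment 6 (331° to 360°, uniform, h = -54): β = 348.5 − 331 = 17.5°, B = 29°; Δs = -54·17.5/29 = -32.5862; s = 54.0000 − 32.5862 = 21.4138
θ = 352.2° falls in segment 6 (331° to 360°, uniform, h = -54): β = 352.2 − 331 = 21.2°, B = 29°; Δs = -54·21.2/29 = -39.4759; s = 54.0000 − 39.4759 = 14.5241

θ=311.6°: 39.1371
θ=342.5°: 32.5862
θ=348.5°: 21.4138
θ=352.2°: 14.5241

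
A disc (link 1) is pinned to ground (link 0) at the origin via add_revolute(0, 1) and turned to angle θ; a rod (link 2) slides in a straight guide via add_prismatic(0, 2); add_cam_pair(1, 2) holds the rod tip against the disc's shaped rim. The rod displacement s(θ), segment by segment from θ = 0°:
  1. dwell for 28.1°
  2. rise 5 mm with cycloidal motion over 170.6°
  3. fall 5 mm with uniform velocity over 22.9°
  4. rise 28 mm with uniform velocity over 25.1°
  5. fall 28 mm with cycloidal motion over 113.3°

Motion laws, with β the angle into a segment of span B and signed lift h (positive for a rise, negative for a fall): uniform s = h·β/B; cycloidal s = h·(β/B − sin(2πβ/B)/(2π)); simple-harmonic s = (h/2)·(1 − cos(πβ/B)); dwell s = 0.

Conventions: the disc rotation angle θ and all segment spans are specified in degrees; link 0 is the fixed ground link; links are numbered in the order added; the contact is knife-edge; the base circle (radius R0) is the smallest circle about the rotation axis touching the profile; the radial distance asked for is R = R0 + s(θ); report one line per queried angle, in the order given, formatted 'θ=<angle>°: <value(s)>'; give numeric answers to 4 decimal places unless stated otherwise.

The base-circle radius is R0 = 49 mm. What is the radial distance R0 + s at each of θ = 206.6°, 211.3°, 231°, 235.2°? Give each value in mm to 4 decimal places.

segment 1 (0° to 28.1°, dwell): s unchanged at 0.0000
segment 2 (28.1° to 198.7°, cycloidal, h = 5) is passed completely: s = 0.0000 + (5) = 5.0000
θ = 206.6° falls in segment 3 (198.7° to 221.6°, uniform, h = -5): β = 206.6 − 198.7 = 7.9°, B = 22.9°; Δs = -5·7.9/22.9 = -1.7249; s = 5.0000 − 1.7249 = 3.2751
θ = 211.3° falls in segment 3 (198.7° to 221.6°, uniform, h = -5): β = 211.3 − 198.7 = 12.6°, B = 22.9°; Δs = -5·12.6/22.9 = -2.7511; s = 5.0000 − 2.7511 = 2.2489
segment 3 (198.7° to 221.6°, uniform, h = -5) is passed completely: s = 5.0000 + (-5) = 0.0000
θ = 231° falls in segment 4 (221.6° to 246.7°, uniform, h = 28): β = 231 − 221.6 = 9.4°, B = 25.1°; Δs = 28·9.4/25.1 = 10.4861; s = 0.0000 + 10.4861 = 10.4861
θ = 235.2° falls in segment 4 (221.6° to 246.7°, uniform, h = 28): β = 235.2 − 221.6 = 13.6°, B = 25.1°; Δs = 28·13.6/25.1 = 15.1713; s = 0.0000 + 15.1713 = 15.1713
θ=206.6°: R = R0 + s = 49 + 3.2751 = 52.2751
θ=211.3°: R = R0 + s = 49 + 2.2489 = 51.2489
θ=231°: R = R0 + s = 49 + 10.4861 = 59.4861
θ=235.2°: R = R0 + s = 49 + 15.1713 = 64.1713

θ=206.6°: 52.2751
θ=211.3°: 51.2489
θ=231°: 59.4861
θ=235.2°: 64.1713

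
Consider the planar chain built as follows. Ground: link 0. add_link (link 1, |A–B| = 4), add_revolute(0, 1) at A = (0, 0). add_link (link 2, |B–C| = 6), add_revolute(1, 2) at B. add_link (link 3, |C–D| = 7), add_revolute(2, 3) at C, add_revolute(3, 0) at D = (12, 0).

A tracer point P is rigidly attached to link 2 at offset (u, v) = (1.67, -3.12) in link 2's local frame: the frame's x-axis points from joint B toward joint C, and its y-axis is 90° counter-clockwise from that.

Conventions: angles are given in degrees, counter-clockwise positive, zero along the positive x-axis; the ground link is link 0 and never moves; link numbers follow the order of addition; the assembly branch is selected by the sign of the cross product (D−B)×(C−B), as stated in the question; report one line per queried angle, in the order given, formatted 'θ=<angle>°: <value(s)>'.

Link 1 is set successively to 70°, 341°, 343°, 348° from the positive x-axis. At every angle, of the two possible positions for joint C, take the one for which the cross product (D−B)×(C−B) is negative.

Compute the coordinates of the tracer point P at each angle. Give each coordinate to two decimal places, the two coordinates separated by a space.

A=(0,0), D=(12.00,0)
θ=70°: B = A + 4.00·(cos70°, sin70°) = (1.3681, 3.7588)
θ=70°: |BD| = 11.2768
θ=70°: circle(B,6.00) ∩ circle(D,7.00): a=5.0620, h=3.2212
θ=70°:   candidates: C₊=(7.2143,5.1085) cross=36.325; C₋=(5.0669,-0.9655) cross=-36.325
θ=70°:   branch - wants cross < 0 → take C=(5.0669,-0.9655) (cross=-36.325)
θ=70°: ex = (C−B)/|BC| = (0.6165,-0.7874); ey = (0.7874,0.6165)
θ=70°: P = B + 1.67·ex + -3.12·ey = (-0.0590,0.5205)
θ=341°: B = A + 4.00·(cos341°, sin341°) = (3.7821, -1.3023)
θ=341°: |BD| = 8.3205
θ=341°: circle(B,6.00) ∩ circle(D,7.00): a=3.3790, h=4.9580
θ=341°:   candidates: C₊=(6.3435,4.1235) cross=41.253; C₋=(7.8955,-5.6703) cross=-41.253
θ=341°:   branch - wants cross < 0 → take C=(7.8955,-5.6703) (cross=-41.253)
θ=341°: ex = (C−B)/|BC| = (0.6856,-0.7280); ey = (0.7280,0.6856)
θ=341°: P = B + 1.67·ex + -3.12·ey = (2.6556,-4.6570)
θ=343°: B = A + 4.00·(cos343°, sin343°) = (3.8252, -1.1695)
θ=343°: |BD| = 8.2580
θ=343°: circle(B,6.00) ∩ circle(D,7.00): a=3.3419, h=4.9831
θ=343°:   candidates: C₊=(6.4277,4.2367) cross=41.151; C₋=(7.8391,-5.6291) cross=-41.151
θ=343°:   branch - wants cross < 0 → take C=(7.8391,-5.6291) (cross=-41.151)
θ=343°: ex = (C−B)/|BC| = (0.6690,-0.7433); ey = (0.7433,0.6690)
θ=343°: P = B + 1.67·ex + -3.12·ey = (2.6234,-4.4980)
θ=348°: B = A + 4.00·(cos348°, sin348°) = (3.9126, -0.8316)
θ=348°: |BD| = 8.1301
θ=348°: circle(B,6.00) ∩ circle(D,7.00): a=3.2655, h=5.0335
θ=348°:   candidates: C₊=(6.6461,4.5095) cross=40.923; C₋=(7.6759,-5.5047) cross=-40.923
θ=348°:   branch - wants cross < 0 → take C=(7.6759,-5.5047) (cross=-40.923)
θ=348°: ex = (C−B)/|BC| = (0.6272,-0.7788); ey = (0.7788,0.6272)
θ=348°: P = B + 1.67·ex + -3.12·ey = (2.5300,-4.0892)

θ=70°: -0.06 0.52
θ=341°: 2.66 -4.66
θ=343°: 2.62 -4.50
θ=348°: 2.53 -4.09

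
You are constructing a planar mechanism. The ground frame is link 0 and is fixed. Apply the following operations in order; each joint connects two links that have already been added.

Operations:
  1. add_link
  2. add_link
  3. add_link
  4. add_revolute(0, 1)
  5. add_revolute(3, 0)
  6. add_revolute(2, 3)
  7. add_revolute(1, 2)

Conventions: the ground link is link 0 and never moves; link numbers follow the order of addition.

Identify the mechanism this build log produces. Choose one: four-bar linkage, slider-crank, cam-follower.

links: 4 (incl. ground); joints: 4 revolute, 0 prismatic, 0 higher (cam) pair, forming one closed loop
4 links in a single 4R loop → four-bar linkage

four-bar linkage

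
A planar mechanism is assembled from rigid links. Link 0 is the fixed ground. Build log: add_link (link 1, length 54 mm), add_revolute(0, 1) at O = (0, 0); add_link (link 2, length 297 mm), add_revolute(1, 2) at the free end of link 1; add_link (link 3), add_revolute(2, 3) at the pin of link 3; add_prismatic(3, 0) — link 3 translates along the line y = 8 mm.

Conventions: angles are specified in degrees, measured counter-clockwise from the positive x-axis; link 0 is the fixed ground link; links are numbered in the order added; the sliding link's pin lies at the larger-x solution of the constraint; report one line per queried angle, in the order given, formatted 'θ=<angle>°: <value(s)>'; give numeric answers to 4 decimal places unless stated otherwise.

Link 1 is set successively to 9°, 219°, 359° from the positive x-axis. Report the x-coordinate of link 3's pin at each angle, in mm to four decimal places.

geometry: r = 54 mm, L = 297 mm, e = 8 mm
θ=9°: crank pin P = (r cos θ, r sin θ) = (53.335170, 8.447461)
θ=9°: h = r sin θ − e = 8.447461 − 8 = 0.447461
θ=9°: x = r cos θ + √(L² − h²) = 53.335170 + 296.999663 = 350.334833
θ=219°: crank pin P = (r cos θ, r sin θ) = (-41.965882, -33.983301)
θ=219°: h = r sin θ − e = -33.983301 − 8 = -41.983301
θ=219°: x = r cos θ + √(L² − h²) = -41.965882 + 294.017691 = 252.051809
θ=359°: crank pin P = (r cos θ, r sin θ) = (53.991776, -0.942430)
θ=359°: h = r sin θ − e = -0.942430 − 8 = -8.942430
θ=359°: x = r cos θ + √(L² − h²) = 53.991776 + 296.865345 = 350.857120

θ=9°: 350.3348
θ=219°: 252.0518
θ=359°: 350.8571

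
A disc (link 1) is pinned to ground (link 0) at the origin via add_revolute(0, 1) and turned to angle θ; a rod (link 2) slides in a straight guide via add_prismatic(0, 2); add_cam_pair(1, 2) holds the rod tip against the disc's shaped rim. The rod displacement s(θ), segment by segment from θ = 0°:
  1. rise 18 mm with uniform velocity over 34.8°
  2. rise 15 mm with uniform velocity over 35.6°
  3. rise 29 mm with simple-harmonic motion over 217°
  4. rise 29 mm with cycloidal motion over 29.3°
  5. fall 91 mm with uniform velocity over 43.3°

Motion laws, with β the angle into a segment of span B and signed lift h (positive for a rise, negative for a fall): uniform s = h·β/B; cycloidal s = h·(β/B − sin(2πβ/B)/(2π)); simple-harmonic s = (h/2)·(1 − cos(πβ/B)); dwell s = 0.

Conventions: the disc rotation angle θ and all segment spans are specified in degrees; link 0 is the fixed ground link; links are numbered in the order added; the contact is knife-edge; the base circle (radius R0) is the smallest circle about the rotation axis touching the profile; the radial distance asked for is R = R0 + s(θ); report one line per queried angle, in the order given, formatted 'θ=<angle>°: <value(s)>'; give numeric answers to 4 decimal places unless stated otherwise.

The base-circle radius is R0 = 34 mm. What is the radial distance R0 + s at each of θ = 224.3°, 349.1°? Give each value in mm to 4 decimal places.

segment 1 (0° to 34.8°, uniform, h = 18) is passed completely: s = 0.0000 + (18) = 18.0000
segment 2 (34.8° to 70.4°, uniform, h = 15) is passed completely: s = 18.0000 + (15) = 33.0000
θ = 224.3° falls in segment 3 (70.4° to 287.4°, simple-harmonic, h = 29): β = 224.3 − 70.4 = 153.9°, B = 217°; Δs = 29/2·(1 − cos(π·0.7092)) = 23.3589; s = 33.0000 + 23.3589 = 56.3589
segment 3 (70.4° to 287.4°, simple-harmonic, h = 29) is passed completely: s = 33.0000 + (29) = 62.0000
segment 4 (287.4° to 316.7°, cycloidal, h = 29) is passed completely: s = 62.0000 + (29) = 91.0000
θ = 349.1° falls in segment 5 (316.7° to 360°, uniform, h = -91): β = 349.1 − 316.7 = 32.4°, B = 43.3°; Δs = -91·32.4/43.3 = -68.0924; s = 91.0000 − 68.0924 = 22.9076
θ=224.3°: R = R0 + s = 34 + 56.3589 = 90.3589
θ=349.1°: R = R0 + s = 34 + 22.9076 = 56.9076

θ=224.3°: 90.3589
θ=349.1°: 56.9076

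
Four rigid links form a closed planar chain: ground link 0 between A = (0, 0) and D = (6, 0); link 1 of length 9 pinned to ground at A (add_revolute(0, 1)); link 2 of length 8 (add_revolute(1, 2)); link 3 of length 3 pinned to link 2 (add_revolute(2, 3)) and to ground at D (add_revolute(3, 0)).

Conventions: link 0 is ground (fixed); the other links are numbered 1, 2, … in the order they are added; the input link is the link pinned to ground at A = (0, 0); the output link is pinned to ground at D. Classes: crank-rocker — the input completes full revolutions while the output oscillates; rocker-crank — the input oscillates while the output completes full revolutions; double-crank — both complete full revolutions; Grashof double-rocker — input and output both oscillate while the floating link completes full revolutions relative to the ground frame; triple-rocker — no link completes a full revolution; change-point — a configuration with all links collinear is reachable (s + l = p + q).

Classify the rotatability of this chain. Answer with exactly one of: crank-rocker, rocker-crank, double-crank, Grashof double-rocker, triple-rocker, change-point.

lengths: ground=6, input=9, coupler=8, output=3
sorted: s=3 (shortest), l=9 (longest), p+q=14
s + l = 12 vs p + q = 14
s + l < p + q (Grashof) with shortest = output link → rocker-crank

rocker-crank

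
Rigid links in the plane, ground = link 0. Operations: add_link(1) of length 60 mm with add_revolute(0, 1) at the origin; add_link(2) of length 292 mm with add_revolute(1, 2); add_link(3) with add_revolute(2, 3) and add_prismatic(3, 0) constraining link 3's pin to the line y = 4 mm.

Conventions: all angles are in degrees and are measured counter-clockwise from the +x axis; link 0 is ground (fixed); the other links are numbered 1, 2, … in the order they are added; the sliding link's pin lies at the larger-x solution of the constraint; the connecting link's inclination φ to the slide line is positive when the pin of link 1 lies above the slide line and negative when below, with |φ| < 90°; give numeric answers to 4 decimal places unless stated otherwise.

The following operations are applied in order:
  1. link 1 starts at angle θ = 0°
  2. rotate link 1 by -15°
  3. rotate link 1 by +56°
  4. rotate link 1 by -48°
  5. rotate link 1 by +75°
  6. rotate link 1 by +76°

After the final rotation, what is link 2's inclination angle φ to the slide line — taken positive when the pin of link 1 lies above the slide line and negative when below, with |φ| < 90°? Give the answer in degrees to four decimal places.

geometry: r = 60 mm, L = 292 mm, e = 4 mm; θ starts at 0°
rotate link 1 by -15°: θ ← 0° -15° = -15°
rotate link 1 by +56°: θ ← -15° +56° = 41°
rotate link 1 by -48°: θ ← 41° -48° = -7°
rotate link 1 by +75°: θ ← -7° +75° = 68°
rotate link 1 by +76°: θ ← 68° +76° = 144°
h = r sin θ − e = 35.267115 − 4 = 31.267115
sin φ = h / L = 31.267115 / 292 = 0.10707916
φ = arcsin(0.10707916) = 6.146969°

6.1470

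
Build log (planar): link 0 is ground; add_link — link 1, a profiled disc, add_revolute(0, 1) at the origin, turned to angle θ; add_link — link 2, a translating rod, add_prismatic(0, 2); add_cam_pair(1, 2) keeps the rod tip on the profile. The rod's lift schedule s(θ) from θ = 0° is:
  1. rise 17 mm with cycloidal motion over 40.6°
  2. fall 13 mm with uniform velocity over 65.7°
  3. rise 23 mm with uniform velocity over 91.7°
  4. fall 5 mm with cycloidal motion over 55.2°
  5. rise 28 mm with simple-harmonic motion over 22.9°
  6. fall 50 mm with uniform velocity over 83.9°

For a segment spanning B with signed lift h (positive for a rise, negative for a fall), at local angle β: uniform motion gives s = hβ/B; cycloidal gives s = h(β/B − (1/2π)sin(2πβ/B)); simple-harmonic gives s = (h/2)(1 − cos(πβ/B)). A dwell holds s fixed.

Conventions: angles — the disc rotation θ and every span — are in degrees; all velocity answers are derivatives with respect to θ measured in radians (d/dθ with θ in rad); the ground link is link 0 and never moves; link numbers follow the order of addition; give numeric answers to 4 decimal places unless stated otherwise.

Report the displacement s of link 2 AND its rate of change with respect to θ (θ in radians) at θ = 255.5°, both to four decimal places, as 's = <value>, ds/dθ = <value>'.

seg 1 [0°–40.6°] cycloidal, h=17: full span → s += 17 → s = 17.0000
seg 2 [40.6°–106.3°] uniform, h=-13: full span → s += -13 → s = 4.0000
seg 3 [106.3°–198°] uniform, h=23: full span → s += 23 → s = 27.0000
seg 4 [198°–253.2°] cycloidal, h=-5: full span → s += -5 → s = 22.0000
seg 5 [253.2°–276.1°] simple-harmonic, h=28: θ=255.5° here. β=2.3, B=22.9. 28/2·(1 − cos(π·0.1004)) = 0.6912 → s = 22.6912
velocity in seg [253.2°–276.1°] (simple-harmonic), θ in radians: β = 2.3° = 0.0401 rad, B = 22.9° = 0.3997 rad; ds/dθ = (πh/(2B)) sin(πβ/B) = (π·28/(2·0.3997)) sin(π·0.1004) = 34.148909 mm/rad

s = 22.6912, ds/dθ = 34.1489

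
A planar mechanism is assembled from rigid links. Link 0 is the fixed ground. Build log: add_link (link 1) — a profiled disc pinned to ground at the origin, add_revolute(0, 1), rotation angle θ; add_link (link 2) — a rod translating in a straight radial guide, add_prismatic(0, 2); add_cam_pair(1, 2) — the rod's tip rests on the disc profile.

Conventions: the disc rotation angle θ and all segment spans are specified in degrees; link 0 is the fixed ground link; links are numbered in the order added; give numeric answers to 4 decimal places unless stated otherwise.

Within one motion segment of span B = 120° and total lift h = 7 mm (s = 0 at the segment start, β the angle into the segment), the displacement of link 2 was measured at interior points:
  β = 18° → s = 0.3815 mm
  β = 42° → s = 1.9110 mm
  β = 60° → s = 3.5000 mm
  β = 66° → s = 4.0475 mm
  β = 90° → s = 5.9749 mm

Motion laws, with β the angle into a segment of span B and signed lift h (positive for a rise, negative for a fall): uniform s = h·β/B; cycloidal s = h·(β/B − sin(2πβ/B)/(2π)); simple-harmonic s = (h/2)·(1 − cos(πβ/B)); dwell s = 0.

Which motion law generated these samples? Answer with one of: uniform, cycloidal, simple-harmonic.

candidates at β/B = r: uniform s = h·r (linear in β); cycloidal s = h·(r − sin(2πr)/(2π)); simple-harmonic s = (h/2)(1 − cos(πr))
β=18°: printed 0.3815 | uniform 1.0500, cycloidal 0.1487, simple-harmonic 0.3815
β=42°: printed 1.9110 | uniform 2.4500, cycloidal 1.5487, simple-harmonic 1.9110
β=60°: printed 3.5000 | uniform 3.5000, cycloidal 3.5000, simple-harmonic 3.5000
β=66°: printed 4.0475 | uniform 3.8500, cycloidal 4.1943, simple-harmonic 4.0475
β=90°: printed 5.9749 | uniform 5.2500, cycloidal 6.3641, simple-harmonic 5.9749
only one law matches every sample → simple-harmonic

simple-harmonic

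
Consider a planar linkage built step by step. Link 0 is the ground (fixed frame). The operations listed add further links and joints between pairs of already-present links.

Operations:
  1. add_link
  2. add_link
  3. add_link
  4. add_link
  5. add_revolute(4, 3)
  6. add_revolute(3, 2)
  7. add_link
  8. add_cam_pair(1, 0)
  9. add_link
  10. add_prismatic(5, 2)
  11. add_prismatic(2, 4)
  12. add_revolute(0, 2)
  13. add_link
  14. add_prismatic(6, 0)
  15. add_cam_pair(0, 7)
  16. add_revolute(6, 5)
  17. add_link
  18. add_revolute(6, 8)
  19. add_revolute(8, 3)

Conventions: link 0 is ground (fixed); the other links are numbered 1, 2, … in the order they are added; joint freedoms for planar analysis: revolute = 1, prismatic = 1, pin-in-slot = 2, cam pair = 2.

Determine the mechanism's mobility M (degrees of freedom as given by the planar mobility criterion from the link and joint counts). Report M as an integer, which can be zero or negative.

(L,J1,J2)=(1,0,0); link0 fixed
link1: (2,0,0)
link2: (3,0,0)
link3: (4,0,0)
link4: (5,0,0)
R 4-3 [J1]: (5,1,0)
R 3-2 [J1]: (5,2,0)
link5: (6,2,0)
C 1-0 [J2]: (6,2,1)
link6: (7,2,1)
P 5-2 [J1]: (7,3,1)
P 2-4 [J1]: (7,4,1)
R 0-2 [J1]: (7,5,1)
link7: (8,5,1)
P 6-0 [J1]: (8,6,1)
C 0-7 [J2]: (8,6,2)
R 6-5 [J1]: (8,7,2)
link8: (9,7,2)
R 6-8 [J1]: (9,8,2)
R 8-3 [J1]: (9,9,2)
Grübler: 3·8 − 2·9 − 2 = 4

M = 4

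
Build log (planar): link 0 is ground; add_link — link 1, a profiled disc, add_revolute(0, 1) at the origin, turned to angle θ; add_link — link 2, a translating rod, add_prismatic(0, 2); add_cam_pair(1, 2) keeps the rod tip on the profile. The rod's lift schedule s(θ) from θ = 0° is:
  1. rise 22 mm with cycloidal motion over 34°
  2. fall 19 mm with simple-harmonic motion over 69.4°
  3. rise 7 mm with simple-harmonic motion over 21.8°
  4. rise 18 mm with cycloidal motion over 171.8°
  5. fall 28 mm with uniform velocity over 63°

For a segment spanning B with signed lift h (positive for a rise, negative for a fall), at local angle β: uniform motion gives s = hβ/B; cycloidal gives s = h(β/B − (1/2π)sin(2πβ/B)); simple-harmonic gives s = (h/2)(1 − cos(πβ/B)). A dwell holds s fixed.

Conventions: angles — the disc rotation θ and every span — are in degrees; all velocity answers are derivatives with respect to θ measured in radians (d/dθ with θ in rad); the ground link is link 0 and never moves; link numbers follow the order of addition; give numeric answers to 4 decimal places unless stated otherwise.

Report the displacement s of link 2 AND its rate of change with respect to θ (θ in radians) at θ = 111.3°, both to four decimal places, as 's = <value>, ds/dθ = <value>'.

seg 1 [0°–34°] cycloidal, h=22: full span → s += 22 → s = 22.0000
seg 2 [34°–103.4°] simple-harmonic, h=-19: full span → s += -19 → s = 3.0000
seg 3 [103.4°–125.2°] simple-harmonic, h=7: θ=111.3° here. β=7.9, B=21.8. 7/2·(1 − cos(π·0.3624)) = 2.0335 → s = 5.0335
velocity in seg [103.4°–125.2°] (simple-harmonic), θ in radians: β = 7.9° = 0.1379 rad, B = 21.8° = 0.3805 rad; ds/dθ = (πh/(2B)) sin(πβ/B) = (π·7/(2·0.3805)) sin(π·0.3624) = 26.240144 mm/rad

s = 5.0335, ds/dθ = 26.2401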